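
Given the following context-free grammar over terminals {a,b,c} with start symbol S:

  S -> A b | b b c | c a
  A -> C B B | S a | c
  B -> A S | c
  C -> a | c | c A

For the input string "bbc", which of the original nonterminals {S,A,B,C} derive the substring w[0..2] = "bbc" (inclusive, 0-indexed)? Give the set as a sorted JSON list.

CNF form of G:
  S -> A T2 | T1 T0 | T2 X4
  A -> C X3 | S T0 | c
  B -> A S | c
  C -> T1 A | a | c
  T0 -> a
  T1 -> c
  T2 -> b
  X3 -> B B
  X4 -> T2 T1

Fill CYK table bottom-up (cells [i..j] with 0 ≤ i ≤ j ≤ 2 only):
  cell(0,0) b: {T2}  orig:{}
  cell(1,1) b: {T2}  orig:{}
  cell(2,2) c: {A,B,C,T1}  orig:{A,B,C}
  cell(0,1) bb: ∅
  cell(1,2) bc: {X4}  orig:{}
  cell(0,2) bbc: {S}

Original NTs in T[0,2] deriving "bbc": ["S"]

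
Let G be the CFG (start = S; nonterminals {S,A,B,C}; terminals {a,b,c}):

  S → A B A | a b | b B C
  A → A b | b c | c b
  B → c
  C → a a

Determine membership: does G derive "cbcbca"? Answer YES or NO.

CNF form of G:
  S -> A X3 | T0 X4 | T2 T0
  A -> A T0 | T0 T1 | T1 T0
  B -> c
  C -> T2 T2
  T0 -> b
  T1 -> c
  T2 -> a
  X3 -> B A
  X4 -> B C

CYK fill:
  [0..0]={B,T1}  "c"  orig:{B}
  [1..1]={T0}  "b"  orig:{}
  [2..2]={B,T1}  "c"  orig:{B}
  [3..3]={T0}  "b"  orig:{}
  [4..4]={B,T1}  "c"  orig:{B}
  [5..5]={T2}  "a"  orig:{}
  [0..1]={A}  "cb"
  [1..2]={A}  "bc"
  [2..3]={A}  "cb"
  [3..4]={A}  "bc"
  [4..5]=∅  "ca"
  [0..2]={X3}  "cbc"  orig:{}
  [1..3]={A}  "bcb"
  [2..4]={X3}  "cbc"  orig:{}
  [3..5]=∅  "bca"
  [0..3]={X3}  "cbcb"  orig:{}
  [1..4]=∅  "bcbc"
  [2..5]=∅  "cbca"
  [0..4]={S}  "cbcbc"
  [1..5]=∅  "bcbca"
  [0..5]=∅  "cbcbca"

S ∉ T[0,5] ⇒ NO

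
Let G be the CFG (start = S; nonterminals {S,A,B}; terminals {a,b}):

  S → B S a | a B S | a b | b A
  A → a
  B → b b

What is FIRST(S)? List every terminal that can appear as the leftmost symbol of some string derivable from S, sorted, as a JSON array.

Compute FIRST by fixpoint:
[1]
  A via A→a: +{a}
  B via B→b b: +{b}
  S via S→B S a: +{b}
  S via S→a B S: +{a}
  FIRST[S]={a,b}  FIRST[A]={a}  FIRST[B]={b}
[2] — fixpoint
  FIRST[S]={a,b}  FIRST[A]={a}  FIRST[B]={b}

FIRST(S) = ["a", "b"]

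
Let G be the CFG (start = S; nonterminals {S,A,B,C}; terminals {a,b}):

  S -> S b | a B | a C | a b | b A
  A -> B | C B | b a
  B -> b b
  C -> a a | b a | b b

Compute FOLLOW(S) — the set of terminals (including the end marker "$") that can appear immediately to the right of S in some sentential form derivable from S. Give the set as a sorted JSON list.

FIRST iteration:
round 1:
  A via A→b a: +{b}
  B via B→b b: +{b}
  C via C→a a: +{a}
  C via C→b a: +{b}
  S via S→a B: +{a}
  S via S→b A: +{b}
  S: {a,b}  A: {b}  B: {b}  C: {a,b}
round 2:
  A via A→C B: +{a}
  S: {a,b}  A: {a,b}  B: {b}  C: {a,b}
round 3: (no change)
  S: {a,b}  A: {a,b}  B: {b}  C: {a,b}

FOLLOW sets:
seed FOLLOW(S) with $
round 1:
  A→C B: FOLLOW(C) ⊇ FIRST(B) = {b}; new: +{b}
  S→S b: FOLLOW(S) ⊇ FIRST(b) = {b}; new: +{b}
  S→a B: FOLLOW(B) ⊇ FOLLOW(S) ⊇ {$,b}; new: +{$,b}
  S→a C: FOLLOW(C) ⊇ FOLLOW(S) ⊇ {$,b}; new: +{$}
  S→b A: FOLLOW(A) ⊇ FOLLOW(S) ⊇ {$,b}; new: +{$,b}
  FOLLOW(S)={$,b}  FOLLOW(A)={$,b}  FOLLOW(B)={$,b}  FOLLOW(C)={$,b}
round 2: — fixpoint
  FOLLOW(S)={$,b}  FOLLOW(A)={$,b}  FOLLOW(B)={$,b}  FOLLOW(C)={$,b}

FOLLOW(S) = ["$", "b"]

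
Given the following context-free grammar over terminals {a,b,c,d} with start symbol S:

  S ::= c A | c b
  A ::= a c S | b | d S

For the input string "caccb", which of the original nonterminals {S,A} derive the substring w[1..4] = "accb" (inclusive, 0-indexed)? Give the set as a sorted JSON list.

Convert to CNF:
  S -> T1 A | T1 T3
  A -> T0 X4 | T2 S | b
  T0 -> a
  T1 -> c
  T2 -> d
  T3 -> b
  X4 -> T1 S

CYK fill (cells [i..j] with 1 ≤ i ≤ j ≤ 4 only):
  [1..1]={T0}  "a"  orig:{}
  [2..2]={T1}  "c"  orig:{}
  [3..3]={T1}  "c"  orig:{}
  [4..4]={A,T3}  "b"  orig:{A}
  [1..2]=∅  "ac"
  [2..3]=∅  "cc"
  [3..4]={S}  "cb"
  [1..3]=∅  "acc"
  [2..4]={X4}  "ccb"  orig:{}
  [1..4]={A}  "accb"

Original NTs in T[1,4] deriving "accb": ["A"]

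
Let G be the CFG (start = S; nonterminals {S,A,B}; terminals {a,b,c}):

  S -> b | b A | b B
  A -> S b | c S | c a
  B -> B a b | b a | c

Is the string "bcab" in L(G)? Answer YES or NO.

CNF form of G:
  S -> T0 A | T0 B | b
  A -> S T0 | T1 S | T1 T2
  B -> B X3 | T0 T2 | c
  T0 -> b
  T1 -> c
  T2 -> a
  X3 -> T2 T0

CYK fill:
  [0..0]={S,T0}  "b"  orig:{S}
  [1..1]={B,T1}  "c"  orig:{B}
  [2..2]={T2}  "a"  orig:{}
  [3..3]={S,T0}  "b"  orig:{S}
  [0..1]={S}  "bc"
  [1..2]={A}  "ca"
  [2..3]={X3}  "ab"  orig:{}
  [0..2]={S}  "bca"
  [1..3]={B}  "cab"
  [0..3]={A,S}  "bcab"

S ∈ T[0,3] ⇒ YES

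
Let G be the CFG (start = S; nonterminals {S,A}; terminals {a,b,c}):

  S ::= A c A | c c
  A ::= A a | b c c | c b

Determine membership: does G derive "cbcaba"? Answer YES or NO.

CNF form of G:
  S -> A X4 | T2 T2
  A -> A T0 | T1 X3 | T2 T1
  T0 -> a
  T1 -> b
  T2 -> c
  X3 -> T2 T2
  X4 -> T2 A

CYK fill:
  [0..0]={T2}  "c"  orig:{}
  [1..1]={T1}  "b"  orig:{}
  [2..2]={T2}  "c"  orig:{}
  [3..3]={T0}  "a"  orig:{}
  [4..4]={T1}  "b"  orig:{}
  [5..5]={T0}  "a"  orig:{}
  [0..1]={A}  "cb"
  [1..2]=∅  "bc"
  [2..3]=∅  "ca"
  [3..4]=∅  "ab"
  [4..5]=∅  "ba"
  [0..2]=∅  "cbc"
  [1..3]=∅  "bca"
  [2..4]=∅  "cab"
  [3..5]=∅  "aba"
  [0..3]=∅  "cbca"
  [1..4]=∅  "bcab"
  [2..5]=∅  "caba"
  [0..4]=∅  "cbcab"
  [1..5]=∅  "bcaba"
  [0..5]=∅  "cbcaba"

S ∉ T[0,5] ⇒ NO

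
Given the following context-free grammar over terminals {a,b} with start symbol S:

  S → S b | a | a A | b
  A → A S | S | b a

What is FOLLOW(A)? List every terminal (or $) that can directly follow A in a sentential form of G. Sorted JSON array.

FIRST sets, iterate to fixpoint:
pass 1:
  A via A→b a: +{b}
  S via S→a: +{a}
  S via S→b: +{b}
  FIRST[S]={a,b}  FIRST[A]={b}
pass 2:
  A via A→S: +{a}
  FIRST[S]={a,b}  FIRST[A]={a,b}
pass 3: — fixpoint
  FIRST[S]={a,b}  FIRST[A]={a,b}

FOLLOW sets:
initialize: $ ∈ FOLLOW(S)
pass 1:
  A→A S: FOLLOW(A) ⊇ FIRST(S) = {a,b}; new: +{a,b}
  A→A S: FOLLOW(S) ⊇ FOLLOW(A) ⊇ {a,b}; new: +{a,b}
  S→a A: FOLLOW(A) ⊇ FOLLOW(S) ⊇ {$,a,b}; new: +{$}
  FOLLOW[S]={$,a,b}  FOLLOW[A]={$,a,b}
pass 2: done
  FOLLOW[S]={$,a,b}  FOLLOW[A]={$,a,b}

FOLLOW(A) = ["$", "a", "b"]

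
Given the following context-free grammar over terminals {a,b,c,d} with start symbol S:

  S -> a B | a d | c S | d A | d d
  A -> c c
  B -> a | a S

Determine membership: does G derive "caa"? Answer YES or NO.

CNF form of G:
  S -> T0 S | T1 B | T1 T2 | T2 A | T2 T2
  A -> T0 T0
  B -> T1 S | a
  T0 -> c
  T1 -> a
  T2 -> d

CYK table (by increasing span):
  [0..0]={T0}  "c"  orig:{}
  [1..1]={B,T1}  "a"  orig:{B}
  [2..2]={B,T1}  "a"  orig:{B}
  [0..1]=∅  "ca"
  [1..2]={S}  "aa"
  [0..2]={S}  "caa"

S ∈ T[0,2] ⇒ YES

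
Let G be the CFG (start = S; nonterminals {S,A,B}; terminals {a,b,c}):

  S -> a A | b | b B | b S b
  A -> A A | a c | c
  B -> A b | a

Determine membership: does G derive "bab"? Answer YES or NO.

CNF form of G:
  S -> T0 A | T2 B | T2 X3 | b
  A -> A A | T0 T1 | c
  B -> A T2 | a
  T0 -> a
  T1 -> c
  T2 -> b
  X3 -> S T2

CYK table (by increasing span):
  [0..0]={S,T2}  "b"  orig:{S}
  [1..1]={B,T0}  "a"  orig:{B}
  [2..2]={S,T2}  "b"  orig:{S}
  [0..1]={S}  "ba"
  [1..2]=∅  "ab"
  [0..2]={X3}  "bab"  orig:{}

S ∉ T[0,2] ⇒ NO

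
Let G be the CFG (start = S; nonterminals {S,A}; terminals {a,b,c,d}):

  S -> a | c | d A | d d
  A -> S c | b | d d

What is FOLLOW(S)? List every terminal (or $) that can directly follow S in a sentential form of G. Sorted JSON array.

FIRST iteration:
round 1:
  A via A→b: +{b}
  A via A→d d: +{d}
  S via S→a: +{a}
  S via S→c: +{c}
  S via S→d A: +{d}
  FIRST(S)={a,c,d}  FIRST(A)={b,d}
round 2:
  A via A→S c: +{a,c}
  FIRST(S)={a,c,d}  FIRST(A)={a,b,c,d}
round 3: (no change)
  FIRST(S)={a,c,d}  FIRST(A)={a,b,c,d}

FOLLOW iteration:
seed FOLLOW(S) with $
iter 1:
  A→S c: FOLLOW(S) ⊇ FIRST(c) = {c}; new: +{c}
  S→d A: FOLLOW(A) ⊇ FOLLOW(S) ⊇ {$,c}; new: +{$,c}
  S: {$,c}  A: {$,c}
iter 2: (stable)
  S: {$,c}  A: {$,c}

FOLLOW(S) = ["$", "c"]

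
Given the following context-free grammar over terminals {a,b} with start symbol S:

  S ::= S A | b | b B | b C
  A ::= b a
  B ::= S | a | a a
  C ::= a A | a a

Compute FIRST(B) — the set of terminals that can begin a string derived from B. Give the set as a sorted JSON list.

FIRST sets, iterate to fixpoint:
round 1:
  A via A→b a: +{b}
  B via B→a: +{a}
  C via C→a A: +{a}
  S via S→b: +{b}
  S: {b}  A: {b}  B: {a}  C: {a}
round 2:
  B via B→S: +{b}
  S: {b}  A: {b}  B: {a,b}  C: {a}
round 3: (stable)
  S: {b}  A: {b}  B: {a,b}  C: {a}

FIRST(B) = ["a", "b"]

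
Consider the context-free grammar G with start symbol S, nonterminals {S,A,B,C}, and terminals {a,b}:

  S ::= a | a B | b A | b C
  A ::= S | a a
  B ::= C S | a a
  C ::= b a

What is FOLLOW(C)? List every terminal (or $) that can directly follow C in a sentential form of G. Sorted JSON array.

FIRST iteration:
iter 1:
  A via A→a a: +{a}
  B via B→a a: +{a}
  C via C→b a: +{b}
  S via S→a: +{a}
  S via S→b A: +{b}
  S: {a,b}  A: {a}  B: {a}  C: {b}
iter 2:
  A via A→S: +{b}
  B via B→C S: +{b}
  S: {a,b}  A: {a,b}  B: {a,b}  C: {b}
iter 3: (no change)
  S: {a,b}  A: {a,b}  B: {a,b}  C: {b}

Compute FOLLOW by fixpoint:
seed FOLLOW(S) with $
iter 1:
  B→C S: FOLLOW(C) ⊇ FIRST(S) = {a,b}; new: +{a,b}
  S→a B: FOLLOW(B) ⊇ FOLLOW(S) ⊇ {$}; new: +{$}
  S→b A: FOLLOW(A) ⊇ FOLLOW(S) ⊇ {$}; new: +{$}
  S→b C: FOLLOW(C) ⊇ FOLLOW(S) ⊇ {$}; new: +{$}
  FOLLOW(S)={$}  FOLLOW(A)={$}  FOLLOW(B)={$}  FOLLOW(C)={$,a,b}
iter 2: (no change)
  FOLLOW(S)={$}  FOLLOW(A)={$}  FOLLOW(B)={$}  FOLLOW(C)={$,a,b}

FOLLOW(C) = ["$", "a", "b"]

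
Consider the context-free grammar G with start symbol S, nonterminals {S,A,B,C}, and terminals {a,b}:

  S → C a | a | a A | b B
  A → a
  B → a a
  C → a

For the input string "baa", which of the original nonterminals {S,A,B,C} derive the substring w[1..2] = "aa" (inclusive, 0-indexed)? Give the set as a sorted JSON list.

Convert to CNF:
  S -> C T0 | T0 A | T1 B | a
  A -> a
  B -> T0 T0
  C -> a
  T0 -> a
  T1 -> b

CYK fill (cells [i..j] with 1 ≤ i ≤ j ≤ 2 only):
  T[1,1] 'a' = {A,C,S,T0}  orig:{A,C,S}
  T[2,2] 'a' = {A,C,S,T0}  orig:{A,C,S}
  T[1,2] 'aa' = {B,S}

Original NTs in T[1,2] deriving "aa": ["B", "S"]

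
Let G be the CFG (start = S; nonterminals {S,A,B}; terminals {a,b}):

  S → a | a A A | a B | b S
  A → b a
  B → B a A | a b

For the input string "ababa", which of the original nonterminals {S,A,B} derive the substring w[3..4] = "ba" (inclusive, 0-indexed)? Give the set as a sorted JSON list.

CNF form of G:
  S -> T0 S | T1 B | T1 X3 | a
  A -> T0 T1
  B -> B X2 | T1 T0
  T0 -> b
  T1 -> a
  X2 -> T1 A
  X3 -> A A

CYK table (by increasing span) (cells [i..j] with 3 ≤ i ≤ j ≤ 4 only):
  [3..3]={T0}  "b"  orig:{}
  [4..4]={S,T1}  "a"  orig:{S}
  [3..4]={A,S}  "ba"

Original NTs in T[3,4] deriving "ba": ["A", "S"]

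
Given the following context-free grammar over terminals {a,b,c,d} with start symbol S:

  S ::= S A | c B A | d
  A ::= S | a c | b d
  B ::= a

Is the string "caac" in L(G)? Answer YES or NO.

Convert to CNF:
  S -> S A | T1 X5 | d
  A -> S A | T0 T1 | T1 X4 | T2 T3 | d
  B -> a
  T0 -> a
  T1 -> c
  T2 -> b
  T3 -> d
  X4 -> B A
  X5 -> B A

CYK table (by increasing span):
  [0..0]={T1}  "c"  orig:{}
  [1..1]={B,T0}  "a"  orig:{B}
  [2..2]={B,T0}  "a"  orig:{B}
  [3..3]={T1}  "c"  orig:{}
  [0..1]=∅  "ca"
  [1..2]=∅  "aa"
  [2..3]={A}  "ac"
  [0..2]=∅  "caa"
  [1..3]={X4,X5}  "aac"  orig:{}
  [0..3]={A,S}  "caac"

S ∈ T[0,3] ⇒ YES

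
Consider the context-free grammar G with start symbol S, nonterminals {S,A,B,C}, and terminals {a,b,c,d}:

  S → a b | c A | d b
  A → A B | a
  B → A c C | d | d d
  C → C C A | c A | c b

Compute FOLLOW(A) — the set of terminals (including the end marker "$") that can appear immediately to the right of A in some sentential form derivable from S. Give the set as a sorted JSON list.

FIRST iteration:
round 1:
  A via A→a: +{a}
  B via B→A c C: +{a}
  B via B→d: +{d}
  C via C→c A: +{c}
  S via S→a b: +{a}
  S via S→c A: +{c}
  S via S→d b: +{d}
  FIRST[S]={a,c,d}  FIRST[A]={a}  FIRST[B]={a,d}  FIRST[C]={c}
round 2: done
  FIRST[S]={a,c,d}  FIRST[A]={a}  FIRST[B]={a,d}  FIRST[C]={c}

Compute FOLLOW by fixpoint:
initialize: $ ∈ FOLLOW(S)
iter 1:
  A→A B: FOLLOW(A) ⊇ FIRST(B) = {a,d}; new: +{a,d}
  A→A B: FOLLOW(B) ⊇ FOLLOW(A) ⊇ {a,d}; new: +{a,d}
  B→A c C: FOLLOW(A) ⊇ FIRST(c) = {c}; new: +{c}
  B→A c C: FOLLOW(C) ⊇ FOLLOW(B) ⊇ {a,d}; new: +{a,d}
  C→C C A: FOLLOW(C) ⊇ FIRST(C) = {c}; new: +{c}
  S→c A: FOLLOW(A) ⊇ FOLLOW(S) ⊇ {$}; new: +{$}
  FOLLOW[S]={$}  FOLLOW[A]={$,a,c,d}  FOLLOW[B]={a,d}  FOLLOW[C]={a,c,d}
iter 2:
  A→A B: FOLLOW(B) ⊇ FOLLOW(A) ⊇ {$,a,c,d}; new: +{$,c}
  B→A c C: FOLLOW(C) ⊇ FOLLOW(B) ⊇ {$,a,c,d}; new: +{$}
  FOLLOW[S]={$}  FOLLOW[A]={$,a,c,d}  FOLLOW[B]={$,a,c,d}  FOLLOW[C]={$,a,c,d}
iter 3: — fixpoint
  FOLLOW[S]={$}  FOLLOW[A]={$,a,c,d}  FOLLOW[B]={$,a,c,d}  FOLLOW[C]={$,a,c,d}

FOLLOW(A) = ["$", "a", "c", "d"]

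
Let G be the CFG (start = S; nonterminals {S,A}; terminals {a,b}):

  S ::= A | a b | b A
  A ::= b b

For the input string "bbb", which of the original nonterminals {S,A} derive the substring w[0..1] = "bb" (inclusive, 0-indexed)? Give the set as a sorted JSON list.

CNF form of G:
  S -> T0 A | T0 T0 | T1 T0
  A -> T0 T0
  T0 -> b
  T1 -> a

Fill CYK table bottom-up, restricted to cells inside w[0..1]:
  T[0,0] 'b' = {T0}  orig:{}
  T[1,1] 'b' = {T0}  orig:{}
  T[0,1] 'bb' = {A,S}

Original NTs in T[0,1] deriving "bb": ["A", "S"]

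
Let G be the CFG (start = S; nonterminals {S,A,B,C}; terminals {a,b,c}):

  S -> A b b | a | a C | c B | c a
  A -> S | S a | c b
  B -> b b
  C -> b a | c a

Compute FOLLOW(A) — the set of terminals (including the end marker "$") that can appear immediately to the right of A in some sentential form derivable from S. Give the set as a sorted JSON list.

FIRST sets, iterate to fixpoint:
[1]
  A via A→c b: +{c}
  B via B→b b: +{b}
  C via C→b a: +{b}
  C via C→c a: +{c}
  S via S→A b b: +{c}
  S via S→a: +{a}
  S: {a,c}  A: {c}  B: {b}  C: {b,c}
[2]
  A via A→S: +{a}
  S: {a,c}  A: {a,c}  B: {b}  C: {b,c}
[3] — fixpoint
  S: {a,c}  A: {a,c}  B: {b}  C: {b,c}

FOLLOW iteration:
FOLLOW(S) := {$}
pass 1:
  A→S a: FOLLOW(S) ⊇ FIRST(a) = {a}; new: +{a}
  S→A b b: FOLLOW(A) ⊇ FIRST(b) = {b}; new: +{b}
  S→a C: FOLLOW(C) ⊇ FOLLOW(S) ⊇ {$,a}; new: +{$,a}
  S→c B: FOLLOW(B) ⊇ FOLLOW(S) ⊇ {$,a}; new: +{$,a}
  FOLLOW(S)={$,a}  FOLLOW(A)={b}  FOLLOW(B)={$,a}  FOLLOW(C)={$,a}
pass 2:
  A→S: FOLLOW(S) ⊇ FOLLOW(A) ⊇ {b}; new: +{b}
  S→a C: FOLLOW(C) ⊇ FOLLOW(S) ⊇ {$,a,b}; new: +{b}
  S→c B: FOLLOW(B) ⊇ FOLLOW(S) ⊇ {$,a,b}; new: +{b}
  FOLLOW(S)={$,a,b}  FOLLOW(A)={b}  FOLLOW(B)={$,a,b}  FOLLOW(C)={$,a,b}
pass 3: (stable)
  FOLLOW(S)={$,a,b}  FOLLOW(A)={b}  FOLLOW(B)={$,a,b}  FOLLOW(C)={$,a,b}

FOLLOW(A) = ["b"]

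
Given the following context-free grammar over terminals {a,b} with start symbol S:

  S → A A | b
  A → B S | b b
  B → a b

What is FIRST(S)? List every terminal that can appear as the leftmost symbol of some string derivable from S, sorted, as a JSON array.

Compute FIRST by fixpoint:
round 1:
  A via A→b b: +{b}
  B via B→a b: +{a}
  S via S→A A: +{b}
  FIRST(S)={b}  FIRST(A)={b}  FIRST(B)={a}
round 2:
  A via A→B S: +{a}
  S via S→A A: +{a}
  FIRST(S)={a,b}  FIRST(A)={a,b}  FIRST(B)={a}
round 3: (no change)
  FIRST(S)={a,b}  FIRST(A)={a,b}  FIRST(B)={a}

FIRST(S) = ["a", "b"]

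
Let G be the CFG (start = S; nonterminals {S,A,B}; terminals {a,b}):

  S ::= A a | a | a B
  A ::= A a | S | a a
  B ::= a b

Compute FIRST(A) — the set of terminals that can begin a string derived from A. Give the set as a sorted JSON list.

FIRST iteration:
iter 1:
  A via A→a a: +{a}
  B via B→a b: +{a}
  S via S→A a: +{a}
  FIRST[S]={a}  FIRST[A]={a}  FIRST[B]={a}
iter 2: (no change)
  FIRST[S]={a}  FIRST[A]={a}  FIRST[B]={a}

FIRST(A) = ["a"]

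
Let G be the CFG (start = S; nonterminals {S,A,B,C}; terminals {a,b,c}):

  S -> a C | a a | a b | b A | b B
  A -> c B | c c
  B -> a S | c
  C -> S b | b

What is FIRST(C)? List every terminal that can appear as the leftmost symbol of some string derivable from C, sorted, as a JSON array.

FIRST sets, iterate to fixpoint:
[1]
  A via A→c B: +{c}
  B via B→a S: +{a}
  B via B→c: +{c}
  C via C→b: +{b}
  S via S→a C: +{a}
  S via S→b A: +{b}
  FIRST[S]={a,b}  FIRST[A]={c}  FIRST[B]={a,c}  FIRST[C]={b}
[2]
  C via C→S b: +{a}
  FIRST[S]={a,b}  FIRST[A]={c}  FIRST[B]={a,c}  FIRST[C]={a,b}
[3] — fixpoint
  FIRST[S]={a,b}  FIRST[A]={c}  FIRST[B]={a,c}  FIRST[C]={a,b}

FIRST(C) = ["a", "b"]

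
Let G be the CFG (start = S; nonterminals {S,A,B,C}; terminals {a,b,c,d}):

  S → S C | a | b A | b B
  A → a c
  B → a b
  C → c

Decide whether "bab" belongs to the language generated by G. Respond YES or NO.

Convert to CNF:
  S -> S C | T2 A | T2 B | a
  A -> T0 T1
  B -> T0 T2
  C -> c
  T0 -> a
  T1 -> c
  T2 -> b

Fill CYK table bottom-up:
  T[0,0] 'b' = {T2}  orig:{}
  T[1,1] 'a' = {S,T0}  orig:{S}
  T[2,2] 'b' = {T2}  orig:{}
  T[0,1] 'ba' = ∅
  T[1,2] 'ab' = {B}
  T[0,2] 'bab' = {S}

S ∈ T[0,2] ⇒ YES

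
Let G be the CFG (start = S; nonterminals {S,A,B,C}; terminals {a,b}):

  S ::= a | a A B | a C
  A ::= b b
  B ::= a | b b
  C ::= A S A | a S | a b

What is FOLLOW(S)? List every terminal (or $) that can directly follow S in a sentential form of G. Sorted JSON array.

Compute FIRST by fixpoint:
round 1:
  A via A→b b: +{b}
  B via B→a: +{a}
  B via B→b b: +{b}
  C via C→A S A: +{b}
  C via C→a S: +{a}
  S via S→a: +{a}
  S: {a}  A: {b}  B: {a,b}  C: {a,b}
round 2: — fixpoint
  S: {a}  A: {b}  B: {a,b}  C: {a,b}

Compute FOLLOW by fixpoint:
FOLLOW(S) := {$}
round 1:
  C→A S A: FOLLOW(A) ⊇ FIRST(S) = {a}; new: +{a}
  C→A S A: FOLLOW(S) ⊇ FIRST(A) = {b}; new: +{b}
  S→a A B: FOLLOW(A) ⊇ FIRST(B) = {a,b}; new: +{b}
  S→a A B: FOLLOW(B) ⊇ FOLLOW(S) ⊇ {$,b}; new: +{$,b}
  S→a C: FOLLOW(C) ⊇ FOLLOW(S) ⊇ {$,b}; new: +{$,b}
  S: {$,b}  A: {a,b}  B: {$,b}  C: {$,b}
round 2:
  C→A S A: FOLLOW(A) ⊇ FOLLOW(C) ⊇ {$,b}; new: +{$}
  S: {$,b}  A: {$,a,b}  B: {$,b}  C: {$,b}
round 3: done
  S: {$,b}  A: {$,a,b}  B: {$,b}  C: {$,b}

FOLLOW(S) = ["$", "b"]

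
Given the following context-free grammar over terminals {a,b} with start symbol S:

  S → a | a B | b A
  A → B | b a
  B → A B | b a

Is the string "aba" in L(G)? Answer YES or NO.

CNF form of G:
  S -> T0 A | T1 B | a
  A -> A B | T0 T1
  B -> A B | T0 T1
  T0 -> b
  T1 -> a

CYK table (by increasing span):
  T[0,0] 'a' = {S,T1}  orig:{S}
  T[1,1] 'b' = {T0}  orig:{}
  T[2,2] 'a' = {S,T1}  orig:{S}
  T[0,1] 'ab' = ∅
  T[1,2] 'ba' = {A,B}
  T[0,2] 'aba' = {S}

S ∈ T[0,2] ⇒ YES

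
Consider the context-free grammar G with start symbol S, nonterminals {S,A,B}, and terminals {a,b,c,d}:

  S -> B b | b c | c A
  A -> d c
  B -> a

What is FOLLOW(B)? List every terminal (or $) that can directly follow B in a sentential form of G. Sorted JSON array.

Compute FIRST by fixpoint:
iter 1:
  A via A→d c: +{d}
  B via B→a: +{a}
  S via S→B b: +{a}
  S via S→b c: +{b}
  S via S→c A: +{c}
  S: {a,b,c}  A: {d}  B: {a}
iter 2: (stable)
  S: {a,b,c}  A: {d}  B: {a}

FOLLOW iteration:
initialize: $ ∈ FOLLOW(S)
iter 1:
  S→B b: FOLLOW(B) ⊇ FIRST(b) = {b}; new: +{b}
  S→c A: FOLLOW(A) ⊇ FOLLOW(S) ⊇ {$}; new: +{$}
  FOLLOW(S)={$}  FOLLOW(A)={$}  FOLLOW(B)={b}
iter 2: (no change)
  FOLLOW(S)={$}  FOLLOW(A)={$}  FOLLOW(B)={b}

FOLLOW(B) = ["b"]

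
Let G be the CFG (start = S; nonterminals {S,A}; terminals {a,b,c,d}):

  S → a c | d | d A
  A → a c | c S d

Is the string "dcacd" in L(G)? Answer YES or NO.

CNF form of G:
  S -> T0 T1 | T2 A | d
  A -> T0 T1 | T1 X3
  T0 -> a
  T1 -> c
  T2 -> d
  X3 -> S T2

CYK table (by increasing span):
  T[0,0] 'd' = {S,T2}  orig:{S}
  T[1,1] 'c' = {T1}  orig:{}
  T[2,2] 'a' = {T0}  orig:{}
  T[3,3] 'c' = {T1}  orig:{}
  T[4,4] 'd' = {S,T2}  orig:{S}
  T[0,1] 'dc' = ∅
  T[1,2] 'ca' = ∅
  T[2,3] 'ac' = {A,S}
  T[3,4] 'cd' = ∅
  T[0,2] 'dca' = ∅
  T[1,3] 'cac' = ∅
  T[2,4] 'acd' = {X3}  orig:{}
  T[0,3] 'dcac' = ∅
  T[1,4] 'cacd' = {A}
  T[0,4] 'dcacd' = {S}

S ∈ T[0,4] ⇒ YES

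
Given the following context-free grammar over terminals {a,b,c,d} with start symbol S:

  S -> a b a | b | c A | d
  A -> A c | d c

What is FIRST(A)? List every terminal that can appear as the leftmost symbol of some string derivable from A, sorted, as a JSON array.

Compute FIRST by fixpoint:
round 1:
  A via A→d c: +{d}
  S via S→a b a: +{a}
  S via S→b: +{b}
  S via S→c A: +{c}
  S via S→d: +{d}
  FIRST(S)={a,b,c,d}  FIRST(A)={d}
round 2: (stable)
  FIRST(S)={a,b,c,d}  FIRST(A)={d}

FIRST(A) = ["d"]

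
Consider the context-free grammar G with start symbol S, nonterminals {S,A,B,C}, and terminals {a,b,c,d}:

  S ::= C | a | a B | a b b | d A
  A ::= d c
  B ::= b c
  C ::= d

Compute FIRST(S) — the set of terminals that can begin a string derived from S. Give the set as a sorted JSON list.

FIRST sets, iterate to fixpoint:
[1]
  A via A→d c: +{d}
  B via B→b c: +{b}
  C via C→d: +{d}
  S via S→C: +{d}
  S via S→a: +{a}
  S: {a,d}  A: {d}  B: {b}  C: {d}
[2] (stable)
  S: {a,d}  A: {d}  B: {b}  C: {d}

FIRST(S) = ["a", "d"]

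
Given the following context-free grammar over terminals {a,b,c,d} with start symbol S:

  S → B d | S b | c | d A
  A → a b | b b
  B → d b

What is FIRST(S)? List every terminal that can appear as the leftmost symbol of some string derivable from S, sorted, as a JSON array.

FIRST iteration:
[1]
  A via A→a b: +{a}
  A via A→b b: +{b}
  B via B→d b: +{d}
  S via S→B d: +{d}
  S via S→c: +{c}
  FIRST[S]={c,d}  FIRST[A]={a,b}  FIRST[B]={d}
[2] (no change)
  FIRST[S]={c,d}  FIRST[A]={a,b}  FIRST[B]={d}

FIRST(S) = ["c", "d"]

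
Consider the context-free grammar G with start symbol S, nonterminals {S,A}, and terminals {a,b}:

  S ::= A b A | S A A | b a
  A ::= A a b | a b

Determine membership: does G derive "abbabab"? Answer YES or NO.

CNF form of G:
  S -> A X3 | S X4 | T1 T0
  A -> A X2 | T0 T1
  T0 -> a
  T1 -> b
  X2 -> T0 T1
  X3 -> T1 A
  X4 -> A A

Fill CYK table bottom-up:
  T[0,0] 'a' = {T0}  orig:{}
  T[1,1] 'b' = {T1}  orig:{}
  T[2,2] 'b' = {T1}  orig:{}
  T[3,3] 'a' = {T0}  orig:{}
  T[4,4] 'b' = {T1}  orig:{}
  T[5,5] 'a' = {T0}  orig:{}
  T[6,6] 'b' = {T1}  orig:{}
  T[0,1] 'ab' = {A,X2}  orig:{A}
  T[1,2] 'bb' = ∅
  T[2,3] 'ba' = {S}
  T[3,4] 'ab' = {A,X2}  orig:{A}
  T[4,5] 'ba' = {S}
  T[5,6] 'ab' = {A,X2}  orig:{A}
  T[0,2] 'abb' = ∅
  T[1,3] 'bba' = ∅
  T[2,4] 'bab' = {X3}  orig:{}
  T[3,5] 'aba' = ∅
  T[4,6] 'bab' = {X3}  orig:{}
  T[0,3] 'abba' = ∅
  T[1,4] 'bbab' = ∅
  T[2,5] 'baba' = ∅
  T[3,6] 'abab' = {A,X4}  orig:{A}
  T[0,4] 'abbab' = {S}
  T[1,5] 'bbaba' = ∅
  T[2,6] 'babab' = {X3}  orig:{}
  T[0,5] 'abbaba' = ∅
  T[1,6] 'bbabab' = ∅
  T[0,6] 'abbabab' = {S}

S ∈ T[0,6] ⇒ YES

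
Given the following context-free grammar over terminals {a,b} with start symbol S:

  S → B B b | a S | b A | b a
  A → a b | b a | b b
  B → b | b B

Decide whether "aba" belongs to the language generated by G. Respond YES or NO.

CNF form of G:
  S -> B X2 | T0 S | T1 A | T1 T0
  A -> T0 T1 | T1 T0 | T1 T1
  B -> T1 B | b
  T0 -> a
  T1 -> b
  X2 -> B T1

Fill CYK table bottom-up:
  T[0,0] 'a' = {T0}  orig:{}
  T[1,1] 'b' = {B,T1}  orig:{B}
  T[2,2] 'a' = {T0}  orig:{}
  T[0,1] 'ab' = {A}
  T[1,2] 'ba' = {A,S}
  T[0,2] 'aba' = {S}

S ∈ T[0,2] ⇒ YES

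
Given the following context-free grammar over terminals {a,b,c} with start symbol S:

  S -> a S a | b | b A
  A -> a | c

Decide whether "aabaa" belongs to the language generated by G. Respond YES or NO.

CNF form of G:
  S -> T0 X2 | T1 A | b
  A -> a | c
  T0 -> a
  T1 -> b
  X2 -> S T0

CYK fill:
  [0..0]={A,T0}  "a"  orig:{A}
  [1..1]={A,T0}  "a"  orig:{A}
  [2..2]={S,T1}  "b"  orig:{S}
  [3..3]={A,T0}  "a"  orig:{A}
  [4..4]={A,T0}  "a"  orig:{A}
  [0..1]=∅  "aa"
  [1..2]=∅  "ab"
  [2..3]={S,X2}  "ba"  orig:{S}
  [3..4]=∅  "aa"
  [0..2]=∅  "aab"
  [1..3]={S}  "aba"
  [2..4]={X2}  "baa"  orig:{}
  [0..3]=∅  "aaba"
  [1..4]={S,X2}  "abaa"  orig:{S}
  [0..4]={S}  "aabaa"

S ∈ T[0,4] ⇒ YES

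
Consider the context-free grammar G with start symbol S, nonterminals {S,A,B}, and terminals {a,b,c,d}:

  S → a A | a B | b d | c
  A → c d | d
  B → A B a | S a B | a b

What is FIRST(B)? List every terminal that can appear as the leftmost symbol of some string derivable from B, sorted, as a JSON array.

Compute FIRST by fixpoint:
round 1:
  A via A→c d: +{c}
  A via A→d: +{d}
  B via B→A B a: +{c,d}
  B via B→a b: +{a}
  S via S→a A: +{a}
  S via S→b d: +{b}
  S via S→c: +{c}
  FIRST[S]={a,b,c}  FIRST[A]={c,d}  FIRST[B]={a,c,d}
round 2:
  B via B→S a B: +{b}
  FIRST[S]={a,b,c}  FIRST[A]={c,d}  FIRST[B]={a,b,c,d}
round 3: (stable)
  FIRST[S]={a,b,c}  FIRST[A]={c,d}  FIRST[B]={a,b,c,d}

FIRST(B) = ["a", "b", "c", "d"]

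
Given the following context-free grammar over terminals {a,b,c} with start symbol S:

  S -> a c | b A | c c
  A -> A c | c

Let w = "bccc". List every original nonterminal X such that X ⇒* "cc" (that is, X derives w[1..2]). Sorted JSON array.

Convert to CNF:
  S -> T0 T0 | T1 T0 | T2 A
  A -> A T0 | c
  T0 -> c
  T1 -> a
  T2 -> b

Fill CYK table bottom-up — only the sub-triangle for w[1..2]:
  T[1,1] 'c' = {A,T0}  orig:{A}
  T[2,2] 'c' = {A,T0}  orig:{A}
  T[1,2] 'cc' = {A,S}

Original NTs in T[1,2] deriving "cc": ["A", "S"]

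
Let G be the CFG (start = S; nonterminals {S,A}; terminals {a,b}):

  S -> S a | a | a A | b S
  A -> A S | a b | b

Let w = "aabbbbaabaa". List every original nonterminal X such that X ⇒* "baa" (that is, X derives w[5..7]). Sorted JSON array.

CNF form of G:
  S -> S T0 | T0 A | T1 S | a
  A -> A S | T0 T1 | b
  T0 -> a
  T1 -> b

CYK table (by increasing span) (cells [i..j] with 5 ≤ i ≤ j ≤ 7 only):
  [5..5]={A,T1}  "b"  orig:{A}
  [6..6]={S,T0}  "a"  orig:{S}
  [7..7]={S,T0}  "a"  orig:{S}
  [5..6]={A,S}  "ba"
  [6..7]={S}  "aa"
  [5..7]={A,S}  "baa"

Original NTs in T[5,7] deriving "baa": ["A", "S"]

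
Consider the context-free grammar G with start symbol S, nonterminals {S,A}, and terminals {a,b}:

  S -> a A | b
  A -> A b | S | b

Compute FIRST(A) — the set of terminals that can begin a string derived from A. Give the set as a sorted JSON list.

FIRST iteration:
round 1:
  A via A→b: +{b}
  S via S→a A: +{a}
  S via S→b: +{b}
  S: {a,b}  A: {b}
round 2:
  A via A→S: +{a}
  S: {a,b}  A: {a,b}
round 3: — fixpoint
  S: {a,b}  A: {a,b}

FIRST(A) = ["a", "b"]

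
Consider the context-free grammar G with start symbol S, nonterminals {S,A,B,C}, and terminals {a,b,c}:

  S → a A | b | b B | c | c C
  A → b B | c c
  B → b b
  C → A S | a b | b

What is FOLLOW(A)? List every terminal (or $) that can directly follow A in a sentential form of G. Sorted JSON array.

FIRST sets, iterate to fixpoint:
[1]
  A via A→b B: +{b}
  A via A→c c: +{c}
  B via B→b b: +{b}
  C via C→A S: +{b,c}
  C via C→a b: +{a}
  S via S→a A: +{a}
  S via S→b: +{b}
  S via S→c: +{c}
  S: {a,b,c}  A: {b,c}  B: {b}  C: {a,b,c}
[2] — fixpoint
  S: {a,b,c}  A: {b,c}  B: {b}  C: {a,b,c}

Compute FOLLOW by fixpoint:
initialize: $ ∈ FOLLOW(S)
pass 1:
  C→A S: FOLLOW(A) ⊇ FIRST(S) = {a,b,c}; new: +{a,b,c}
  S→a A: FOLLOW(A) ⊇ FOLLOW(S) ⊇ {$}; new: +{$}
  S→b B: FOLLOW(B) ⊇ FOLLOW(S) ⊇ {$}; new: +{$}
  S→c C: FOLLOW(C) ⊇ FOLLOW(S) ⊇ {$}; new: +{$}
  FOLLOW[S]={$}  FOLLOW[A]={$,a,b,c}  FOLLOW[B]={$}  FOLLOW[C]={$}
pass 2:
  A→b B: FOLLOW(B) ⊇ FOLLOW(A) ⊇ {$,a,b,c}; new: +{a,b,c}
  FOLLOW[S]={$}  FOLLOW[A]={$,a,b,c}  FOLLOW[B]={$,a,b,c}  FOLLOW[C]={$}
pass 3: (no change)
  FOLLOW[S]={$}  FOLLOW[A]={$,a,b,c}  FOLLOW[B]={$,a,b,c}  FOLLOW[C]={$}

FOLLOW(A) = ["$", "a", "b", "c"]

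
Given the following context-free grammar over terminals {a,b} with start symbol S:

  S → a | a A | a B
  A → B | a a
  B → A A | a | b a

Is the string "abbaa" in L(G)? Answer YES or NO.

CNF form of G:
  S -> T0 A | T0 B | a
  A -> A A | T0 T0 | T1 T0 | a
  B -> A A | T1 T0 | a
  T0 -> a
  T1 -> b

CYK table (by increasing span):
  [0..0]={A,B,S,T0}  "a"  orig:{A,B,S}
  [1..1]={T1}  "b"  orig:{}
  [2..2]={T1}  "b"  orig:{}
  [3..3]={A,B,S,T0}  "a"  orig:{A,B,S}
  [4..4]={A,B,S,T0}  "a"  orig:{A,B,S}
  [0..1]=∅  "ab"
  [1..2]=∅  "bb"
  [2..3]={A,B}  "ba"
  [3..4]={A,B,S}  "aa"
  [0..2]=∅  "abb"
  [1..3]=∅  "bba"
  [2..4]={A,B}  "baa"
  [0..3]=∅  "abba"
  [1..4]=∅  "bbaa"
  [0..4]=∅  "abbaa"

S ∉ T[0,4] ⇒ NO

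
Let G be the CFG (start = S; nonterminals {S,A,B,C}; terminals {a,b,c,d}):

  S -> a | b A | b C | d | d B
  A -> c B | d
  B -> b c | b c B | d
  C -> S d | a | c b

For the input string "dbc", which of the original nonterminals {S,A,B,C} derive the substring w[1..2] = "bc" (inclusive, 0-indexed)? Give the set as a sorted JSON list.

CNF form of G:
  S -> T1 A | T1 C | T2 B | a | d
  A -> T0 B | d
  B -> T1 T0 | T1 X3 | d
  C -> S T2 | T0 T1 | a
  T0 -> c
  T1 -> b
  T2 -> d
  X3 -> T0 B

Fill CYK table bottom-up — only the sub-triangle for w[1..2]:
  cell(1,1) b: {T1}  orig:{}
  cell(2,2) c: {T0}  orig:{}
  cell(1,2) bc: {B}

Original NTs in T[1,2] deriving "bc": ["B"]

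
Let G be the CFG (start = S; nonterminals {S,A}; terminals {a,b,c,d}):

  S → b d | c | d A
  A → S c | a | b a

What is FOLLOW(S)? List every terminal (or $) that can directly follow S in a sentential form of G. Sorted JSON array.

FIRST iteration:
[1]
  A via A→a: +{a}
  A via A→b a: +{b}
  S via S→b d: +{b}
  S via S→c: +{c}
  S via S→d A: +{d}
  FIRST(S)={b,c,d}  FIRST(A)={a,b}
[2]
  A via A→S c: +{c,d}
  FIRST(S)={b,c,d}  FIRST(A)={a,b,c,d}
[3] (no change)
  FIRST(S)={b,c,d}  FIRST(A)={a,b,c,d}

FOLLOW sets:
FOLLOW(S) := {$}
round 1:
  A→S c: FOLLOW(S) ⊇ FIRST(c) = {c}; new: +{c}
  S→d A: FOLLOW(A) ⊇ FOLLOW(S) ⊇ {$,c}; new: +{$,c}
  S: {$,c}  A: {$,c}
round 2: done
  S: {$,c}  A: {$,c}

FOLLOW(S) = ["$", "c"]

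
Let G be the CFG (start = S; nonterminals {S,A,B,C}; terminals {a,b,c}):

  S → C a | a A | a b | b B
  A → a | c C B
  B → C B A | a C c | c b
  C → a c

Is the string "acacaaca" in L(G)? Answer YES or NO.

CNF form of G:
  S -> C T1 | T1 A | T1 T2 | T2 B
  A -> T0 X3 | a
  B -> C X4 | T0 T2 | T1 X5
  C -> T1 T0
  T0 -> c
  T1 -> a
  T2 -> b
  X3 -> C B
  X4 -> B A
  X5 -> C T0

CYK fill:
  [0..0]={A,T1}  "a"  orig:{A}
  [1..1]={T0}  "c"  orig:{}
  [2..2]={A,T1}  "a"  orig:{A}
  [3..3]={T0}  "c"  orig:{}
  [4..4]={A,T1}  "a"  orig:{A}
  [5..5]={A,T1}  "a"  orig:{A}
  [6..6]={T0}  "c"  orig:{}
  [7..7]={A,T1}  "a"  orig:{A}
  [0..1]={C}  "ac"
  [1..2]=∅  "ca"
  [2..3]={C}  "ac"
  [3..4]=∅  "ca"
  [4..5]={S}  "aa"
  [5..6]={C}  "ac"
  [6..7]=∅  "ca"
  [0..2]={S}  "aca"
  [1..3]=∅  "cac"
  [2..4]={S}  "aca"
  [3..5]=∅  "caa"
  [4..6]=∅  "aac"
  [5..7]={S}  "aca"
  [0..3]=∅  "acac"
  [1..4]=∅  "caca"
  [2..5]=∅  "acaa"
  [3..6]=∅  "caac"
  [4..7]=∅  "aaca"
  [0..4]=∅  "acaca"
  [1..5]=∅  "cacaa"
  [2..6]=∅  "acaac"
  [3..7]=∅  "caaca"
  [0..5]=∅  "acacaa"
  [1..6]=∅  "cacaac"
  [2..7]=∅  "acaaca"
  [0..6]=∅  "acacaac"
  [1..7]=∅  "cacaaca"
  [0..7]=∅  "acacaaca"

S ∉ T[0,7] ⇒ NO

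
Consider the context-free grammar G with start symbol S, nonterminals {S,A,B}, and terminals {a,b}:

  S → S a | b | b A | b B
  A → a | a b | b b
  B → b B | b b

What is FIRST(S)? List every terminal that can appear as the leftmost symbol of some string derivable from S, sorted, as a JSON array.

Compute FIRST by fixpoint:
[1]
  A via A→a: +{a}
  A via A→b b: +{b}
  B via B→b B: +{b}
  S via S→b: +{b}
  FIRST(S)={b}  FIRST(A)={a,b}  FIRST(B)={b}
[2] (no change)
  FIRST(S)={b}  FIRST(A)={a,b}  FIRST(B)={b}

FIRST(S) = ["b"]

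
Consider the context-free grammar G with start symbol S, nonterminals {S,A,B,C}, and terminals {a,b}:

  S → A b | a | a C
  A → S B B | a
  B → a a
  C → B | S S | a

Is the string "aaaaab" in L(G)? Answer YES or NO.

Convert to CNF:
  S -> A T1 | T0 C | a
  A -> S X2 | a
  B -> T0 T0
  C -> S S | T0 T0 | a
  T0 -> a
  T1 -> b
  X2 -> B B

CYK fill:
  T[0,0] 'a' = {A,C,S,T0}  orig:{A,C,S}
  T[1,1] 'a' = {A,C,S,T0}  orig:{A,C,S}
  T[2,2] 'a' = {A,C,S,T0}  orig:{A,C,S}
  T[3,3] 'a' = {A,C,S,T0}  orig:{A,C,S}
  T[4,4] 'a' = {A,C,S,T0}  orig:{A,C,S}
  T[5,5] 'b' = {T1}  orig:{}
  T[0,1] 'aa' = {B,C,S}
  T[1,2] 'aa' = {B,C,S}
  T[2,3] 'aa' = {B,C,S}
  T[3,4] 'aa' = {B,C,S}
  T[4,5] 'ab' = {S}
  T[0,2] 'aaa' = {C,S}
  T[1,3] 'aaa' = {C,S}
  T[2,4] 'aaa' = {C,S}
  T[3,5] 'aab' = {C}
  T[0,3] 'aaaa' = {C,S,X2}  orig:{C,S}
  T[1,4] 'aaaa' = {C,S,X2}  orig:{C,S}
  T[2,5] 'aaab' = {C,S}
  T[0,4] 'aaaaa' = {A,C,S}
  T[1,5] 'aaaab' = {C,S}
  T[0,5] 'aaaaab' = {C,S}

S ∈ T[0,5] ⇒ YES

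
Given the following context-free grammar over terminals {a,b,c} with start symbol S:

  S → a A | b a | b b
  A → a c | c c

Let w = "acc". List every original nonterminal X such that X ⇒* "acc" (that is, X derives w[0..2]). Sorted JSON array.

Convert to CNF:
  S -> T0 A | T2 T0 | T2 T2
  A -> T0 T1 | T1 T1
  T0 -> a
  T1 -> c
  T2 -> b

CYK fill — only the sub-triangle for w[0..2]:
  T[0,0] 'a' = {T0}  orig:{}
  T[1,1] 'c' = {T1}  orig:{}
  T[2,2] 'c' = {T1}  orig:{}
  T[0,1] 'ac' = {A}
  T[1,2] 'cc' = {A}
  T[0,2] 'acc' = {S}

Original NTs in T[0,2] deriving "acc": ["S"]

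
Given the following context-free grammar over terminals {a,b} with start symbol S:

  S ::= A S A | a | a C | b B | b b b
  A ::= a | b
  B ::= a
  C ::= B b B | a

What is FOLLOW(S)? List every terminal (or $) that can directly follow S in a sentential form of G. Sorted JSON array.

FIRST sets, iterate to fixpoint:
pass 1:
  A via A→a: +{a}
  A via A→b: +{b}
  B via B→a: +{a}
  C via C→B b B: +{a}
  S via S→A S A: +{a,b}
  FIRST(S)={a,b}  FIRST(A)={a,b}  FIRST(B)={a}  FIRST(C)={a}
pass 2: (no change)
  FIRST(S)={a,b}  FIRST(A)={a,b}  FIRST(B)={a}  FIRST(C)={a}

FOLLOW sets:
initialize: $ ∈ FOLLOW(S)
iter 1:
  C→B b B: FOLLOW(B) ⊇ FIRST(b) = {b}; new: +{b}
  S→A S A: FOLLOW(A) ⊇ FIRST(S) = {a,b}; new: +{a,b}
  S→A S A: FOLLOW(S) ⊇ FIRST(A) = {a,b}; new: +{a,b}
  S→A S A: FOLLOW(A) ⊇ FOLLOW(S) ⊇ {$,a,b}; new: +{$}
  S→a C: FOLLOW(C) ⊇ FOLLOW(S) ⊇ {$,a,b}; new: +{$,a,b}
  S→b B: FOLLOW(B) ⊇ FOLLOW(S) ⊇ {$,a,b}; new: +{$,a}
  FOLLOW(S)={$,a,b}  FOLLOW(A)={$,a,b}  FOLLOW(B)={$,a,b}  FOLLOW(C)={$,a,b}
iter 2: (no change)
  FOLLOW(S)={$,a,b}  FOLLOW(A)={$,a,b}  FOLLOW(B)={$,a,b}  FOLLOW(C)={$,a,b}

FOLLOW(S) = ["$", "a", "b"]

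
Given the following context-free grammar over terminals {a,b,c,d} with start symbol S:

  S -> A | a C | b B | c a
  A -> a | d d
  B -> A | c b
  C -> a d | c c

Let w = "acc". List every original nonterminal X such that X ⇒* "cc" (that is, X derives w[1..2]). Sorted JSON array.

Convert to CNF:
  S -> T0 T0 | T1 T3 | T2 B | T3 C | a
  A -> T0 T0 | a
  B -> T0 T0 | T1 T2 | a
  C -> T1 T1 | T3 T0
  T0 -> d
  T1 -> c
  T2 -> b
  T3 -> a

CYK table (by increasing span) (cells [i..j] with 1 ≤ i ≤ j ≤ 2 only):
  [1..1]={T1}  "c"  orig:{}
  [2..2]={T1}  "c"  orig:{}
  [1..2]={C}  "cc"

Original NTs in T[1,2] deriving "cc": ["C"]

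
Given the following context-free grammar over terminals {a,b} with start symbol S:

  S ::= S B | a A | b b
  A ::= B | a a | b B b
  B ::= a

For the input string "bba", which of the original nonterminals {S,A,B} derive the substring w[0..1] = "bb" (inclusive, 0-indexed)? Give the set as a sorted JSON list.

CNF form of G:
  S -> S B | T0 A | T1 T1
  A -> T0 T0 | T1 X2 | a
  B -> a
  T0 -> a
  T1 -> b
  X2 -> B T1

CYK table (by increasing span) — only the sub-triangle for w[0..1]:
  T[0,0] 'b' = {T1}  orig:{}
  T[1,1] 'b' = {T1}  orig:{}
  T[0,1] 'bb' = {S}

Original NTs in T[0,1] deriving "bb": ["S"]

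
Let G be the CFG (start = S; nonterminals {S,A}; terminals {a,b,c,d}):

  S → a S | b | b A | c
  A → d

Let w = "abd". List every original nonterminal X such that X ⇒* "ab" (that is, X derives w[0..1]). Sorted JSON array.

Convert to CNF:
  S -> T0 S | T1 A | b | c
  A -> d
  T0 -> a
  T1 -> b

CYK fill (cells [i..j] with 0 ≤ i ≤ j ≤ 1 only):
  T[0,0] 'a' = {T0}  orig:{}
  T[1,1] 'b' = {S,T1}  orig:{S}
  T[0,1] 'ab' = {S}

Original NTs in T[0,1] deriving "ab": ["S"]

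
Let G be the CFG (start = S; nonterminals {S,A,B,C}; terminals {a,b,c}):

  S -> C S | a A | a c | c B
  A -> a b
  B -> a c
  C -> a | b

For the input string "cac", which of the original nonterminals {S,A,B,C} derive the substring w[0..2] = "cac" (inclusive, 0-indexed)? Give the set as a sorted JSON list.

CNF form of G:
  S -> C S | T0 A | T0 T2 | T2 B
  A -> T0 T1
  B -> T0 T2
  C -> a | b
  T0 -> a
  T1 -> b
  T2 -> c

CYK fill (cells [i..j] with 0 ≤ i ≤ j ≤ 2 only):
  [0..0]={T2}  "c"  orig:{}
  [1..1]={C,T0}  "a"  orig:{C}
  [2..2]={T2}  "c"  orig:{}
  [0..1]=∅  "ca"
  [1..2]={B,S}  "ac"
  [0..2]={S}  "cac"

Original NTs in T[0,2] deriving "cac": ["S"]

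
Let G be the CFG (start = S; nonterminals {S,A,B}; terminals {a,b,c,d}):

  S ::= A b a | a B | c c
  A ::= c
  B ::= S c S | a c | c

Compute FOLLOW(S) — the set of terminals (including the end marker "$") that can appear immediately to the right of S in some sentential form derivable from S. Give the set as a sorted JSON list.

FIRST sets, iterate to fixpoint:
round 1:
  A via A→c: +{c}
  B via B→a c: +{a}
  B via B→c: +{c}
  S via S→A b a: +{c}
  S via S→a B: +{a}
  S: {a,c}  A: {c}  B: {a,c}
round 2: (no change)
  S: {a,c}  A: {c}  B: {a,c}

FOLLOW sets:
FOLLOW(S) := {$}
[1]
  B→S c S: FOLLOW(S) ⊇ FIRST(c) = {c}; new: +{c}
  S→A b a: FOLLOW(A) ⊇ FIRST(b) = {b}; new: +{b}
  S→a B: FOLLOW(B) ⊇ FOLLOW(S) ⊇ {$,c}; new: +{$,c}
  S: {$,c}  A: {b}  B: {$,c}
[2] (stable)
  S: {$,c}  A: {b}  B: {$,c}

FOLLOW(S) = ["$", "c"]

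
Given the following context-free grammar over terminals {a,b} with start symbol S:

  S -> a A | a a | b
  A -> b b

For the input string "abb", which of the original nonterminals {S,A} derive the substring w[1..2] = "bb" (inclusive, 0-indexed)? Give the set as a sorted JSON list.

Convert to CNF:
  S -> T1 A | T1 T1 | b
  A -> T0 T0
  T0 -> b
  T1 -> a

CYK table (by increasing span) (cells [i..j] with 1 ≤ i ≤ j ≤ 2 only):
  cell(1,1) b: {S,T0}  orig:{S}
  cell(2,2) b: {S,T0}  orig:{S}
  cell(1,2) bb: {A}

Original NTs in T[1,2] deriving "bb": ["A"]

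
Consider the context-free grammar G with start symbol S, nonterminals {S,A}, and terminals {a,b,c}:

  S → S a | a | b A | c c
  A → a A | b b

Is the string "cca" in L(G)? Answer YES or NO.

Convert to CNF:
  S -> S T0 | T1 A | T2 T2 | a
  A -> T0 A | T1 T1
  T0 -> a
  T1 -> b
  T2 -> c

CYK table (by increasing span):
  cell(0,0) c: {T2}  orig:{}
  cell(1,1) c: {T2}  orig:{}
  cell(2,2) a: {S,T0}  orig:{S}
  cell(0,1) cc: {S}
  cell(1,2) ca: ∅
  cell(0,2) cca: {S}

S ∈ T[0,2] ⇒ YES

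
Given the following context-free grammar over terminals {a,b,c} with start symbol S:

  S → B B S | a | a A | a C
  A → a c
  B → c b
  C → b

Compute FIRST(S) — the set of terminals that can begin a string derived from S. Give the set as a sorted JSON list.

Compute FIRST by fixpoint:
[1]
  A via A→a c: +{a}
  B via B→c b: +{c}
  C via C→b: +{b}
  S via S→B B S: +{c}
  S via S→a: +{a}
  S: {a,c}  A: {a}  B: {c}  C: {b}
[2] (stable)
  S: {a,c}  A: {a}  B: {c}  C: {b}

FIRST(S) = ["a", "c"]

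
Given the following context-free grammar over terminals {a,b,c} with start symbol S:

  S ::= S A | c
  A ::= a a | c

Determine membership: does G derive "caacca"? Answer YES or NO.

CNF form of G:
  S -> S A | c
  A -> T0 T0 | c
  T0 -> a

CYK table (by increasing span):
  cell(0,0) c: {A,S}
  cell(1,1) a: {T0}  orig:{}
  cell(2,2) a: {T0}  orig:{}
  cell(3,3) c: {A,S}
  cell(4,4) c: {A,S}
  cell(5,5) a: {T0}  orig:{}
  cell(0,1) ca: ∅
  cell(1,2) aa: {A}
  cell(2,3) ac: ∅
  cell(3,4) cc: {S}
  cell(4,5) ca: ∅
  cell(0,2) caa: {S}
  cell(1,3) aac: ∅
  cell(2,4) acc: ∅
  cell(3,5) cca: ∅
  cell(0,3) caac: {S}
  cell(1,4) aacc: ∅
  cell(2,5) acca: ∅
  cell(0,4) caacc: {S}
  cell(1,5) aacca: ∅
  cell(0,5) caacca: ∅

S ∉ T[0,5] ⇒ NO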